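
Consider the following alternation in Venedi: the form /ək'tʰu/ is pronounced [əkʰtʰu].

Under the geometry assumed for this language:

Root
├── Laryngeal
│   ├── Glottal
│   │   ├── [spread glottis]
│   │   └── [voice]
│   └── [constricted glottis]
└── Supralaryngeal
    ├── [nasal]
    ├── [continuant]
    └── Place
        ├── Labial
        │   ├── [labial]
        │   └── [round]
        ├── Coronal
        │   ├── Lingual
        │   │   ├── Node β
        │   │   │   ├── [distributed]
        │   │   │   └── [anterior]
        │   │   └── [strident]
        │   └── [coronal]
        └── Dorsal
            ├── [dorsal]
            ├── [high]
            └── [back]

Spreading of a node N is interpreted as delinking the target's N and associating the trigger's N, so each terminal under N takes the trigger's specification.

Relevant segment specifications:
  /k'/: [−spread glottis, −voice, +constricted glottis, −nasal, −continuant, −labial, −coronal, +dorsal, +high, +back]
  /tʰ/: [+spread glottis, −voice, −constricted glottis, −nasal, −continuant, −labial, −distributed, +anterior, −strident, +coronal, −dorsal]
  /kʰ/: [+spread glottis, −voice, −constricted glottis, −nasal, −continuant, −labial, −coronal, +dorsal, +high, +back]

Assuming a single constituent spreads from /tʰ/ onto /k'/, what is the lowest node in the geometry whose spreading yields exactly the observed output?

/k'/ and [kʰ] differ in [spread glottis], [constricted glottis]; every other specified feature is identical.
In this geometry the lowest node dominating all of them is Laryngeal: every daughter of Laryngeal dominates only a proper subset, so no lower node suffices.
Delinking /k'/'s Laryngeal and associating /tʰ/'s Laryngeal gives precisely the feature bundle of [kʰ].
Since [coronal], [dorsal] are preserved even though /tʰ/ disagrees there, no node above Laryngeal spread.

Laryngeal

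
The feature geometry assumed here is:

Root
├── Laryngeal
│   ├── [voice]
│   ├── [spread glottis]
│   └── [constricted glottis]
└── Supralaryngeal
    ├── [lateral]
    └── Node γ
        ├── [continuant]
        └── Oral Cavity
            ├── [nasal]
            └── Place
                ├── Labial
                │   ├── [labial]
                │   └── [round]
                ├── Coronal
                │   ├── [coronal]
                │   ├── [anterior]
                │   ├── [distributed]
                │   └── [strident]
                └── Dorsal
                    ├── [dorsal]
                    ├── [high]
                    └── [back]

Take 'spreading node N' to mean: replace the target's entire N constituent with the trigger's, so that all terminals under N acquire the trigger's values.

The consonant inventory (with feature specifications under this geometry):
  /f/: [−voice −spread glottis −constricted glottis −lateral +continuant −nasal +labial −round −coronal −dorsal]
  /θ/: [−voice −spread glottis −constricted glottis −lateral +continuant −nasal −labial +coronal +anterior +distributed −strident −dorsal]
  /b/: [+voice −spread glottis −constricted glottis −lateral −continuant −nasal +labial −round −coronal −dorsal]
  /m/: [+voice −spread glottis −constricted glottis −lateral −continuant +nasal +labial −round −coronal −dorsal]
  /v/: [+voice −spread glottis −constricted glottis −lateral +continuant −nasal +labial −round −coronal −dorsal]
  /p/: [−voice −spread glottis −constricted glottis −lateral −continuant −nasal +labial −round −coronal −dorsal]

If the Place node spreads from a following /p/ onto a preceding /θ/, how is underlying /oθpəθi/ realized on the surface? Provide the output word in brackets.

[ofpəθi]

The Place node dominates the terminals [labial], [round], [coronal], [anterior], [distributed], [strident], [dorsal], [high], [back].
After delinking /θ/'s Place and linking /p/'s, the affected terminals become [+labial], [−round], [−coronal], [−dorsal]; [voice], [spread glottis], [constricted glottis], … (outside Place) are retained from /θ/.
The resulting bundle matches /f/ in the inventory; substituting it for /θ/ gives [ofpəθi].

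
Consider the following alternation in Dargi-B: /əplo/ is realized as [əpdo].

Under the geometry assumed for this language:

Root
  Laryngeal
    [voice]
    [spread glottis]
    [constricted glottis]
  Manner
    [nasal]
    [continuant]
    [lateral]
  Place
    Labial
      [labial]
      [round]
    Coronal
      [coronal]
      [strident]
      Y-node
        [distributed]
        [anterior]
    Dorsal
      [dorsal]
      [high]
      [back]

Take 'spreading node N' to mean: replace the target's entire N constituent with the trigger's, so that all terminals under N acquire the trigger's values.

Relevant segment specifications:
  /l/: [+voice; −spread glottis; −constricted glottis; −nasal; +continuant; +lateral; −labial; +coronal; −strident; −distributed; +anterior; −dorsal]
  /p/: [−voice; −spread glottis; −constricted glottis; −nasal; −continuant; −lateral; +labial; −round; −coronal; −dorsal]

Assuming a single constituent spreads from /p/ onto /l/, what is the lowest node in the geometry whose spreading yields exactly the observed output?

Feature comparison: [continuant], [lateral] differ between /l/ and [d]; the remaining terminals match.
The smallest constituent containing every changed terminal is Manner — each of its daughters lacks at least one of the affected features.
Delinking /l/'s Manner and associating /p/'s Manner gives precisely the feature bundle of [d].
Since [coronal], [labial] are preserved even though /p/ disagrees there, no node above Manner spread.

Manner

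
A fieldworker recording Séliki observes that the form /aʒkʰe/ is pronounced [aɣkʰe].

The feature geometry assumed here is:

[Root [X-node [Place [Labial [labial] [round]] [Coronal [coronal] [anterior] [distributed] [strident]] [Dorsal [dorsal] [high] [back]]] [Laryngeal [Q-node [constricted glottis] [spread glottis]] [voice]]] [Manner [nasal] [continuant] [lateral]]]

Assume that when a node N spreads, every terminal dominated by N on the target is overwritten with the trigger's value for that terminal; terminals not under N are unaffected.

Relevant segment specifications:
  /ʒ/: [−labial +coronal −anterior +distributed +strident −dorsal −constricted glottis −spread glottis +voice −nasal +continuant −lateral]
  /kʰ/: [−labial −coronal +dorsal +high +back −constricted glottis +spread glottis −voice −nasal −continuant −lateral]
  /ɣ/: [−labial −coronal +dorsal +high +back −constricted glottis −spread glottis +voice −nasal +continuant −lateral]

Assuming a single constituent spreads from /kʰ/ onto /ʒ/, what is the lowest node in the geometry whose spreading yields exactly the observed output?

Place

Comparing /ʒ/ with its surface form [ɣ], the features that change are [coronal], [anterior], [distributed], [strident], [dorsal], [high], [back].
In this geometry the lowest node dominating all of them is Place: every daughter of Place dominates only a proper subset, so no lower node suffices.
If Place spreads, every terminal under it takes /kʰ/'s value, producing [ɣ] as observed.
[voice], [spread glottis] — on which /kʰ/ differs from /ʒ/ — are unchanged, so neither X-node nor anything higher can have spread; the constituent is no larger than Place.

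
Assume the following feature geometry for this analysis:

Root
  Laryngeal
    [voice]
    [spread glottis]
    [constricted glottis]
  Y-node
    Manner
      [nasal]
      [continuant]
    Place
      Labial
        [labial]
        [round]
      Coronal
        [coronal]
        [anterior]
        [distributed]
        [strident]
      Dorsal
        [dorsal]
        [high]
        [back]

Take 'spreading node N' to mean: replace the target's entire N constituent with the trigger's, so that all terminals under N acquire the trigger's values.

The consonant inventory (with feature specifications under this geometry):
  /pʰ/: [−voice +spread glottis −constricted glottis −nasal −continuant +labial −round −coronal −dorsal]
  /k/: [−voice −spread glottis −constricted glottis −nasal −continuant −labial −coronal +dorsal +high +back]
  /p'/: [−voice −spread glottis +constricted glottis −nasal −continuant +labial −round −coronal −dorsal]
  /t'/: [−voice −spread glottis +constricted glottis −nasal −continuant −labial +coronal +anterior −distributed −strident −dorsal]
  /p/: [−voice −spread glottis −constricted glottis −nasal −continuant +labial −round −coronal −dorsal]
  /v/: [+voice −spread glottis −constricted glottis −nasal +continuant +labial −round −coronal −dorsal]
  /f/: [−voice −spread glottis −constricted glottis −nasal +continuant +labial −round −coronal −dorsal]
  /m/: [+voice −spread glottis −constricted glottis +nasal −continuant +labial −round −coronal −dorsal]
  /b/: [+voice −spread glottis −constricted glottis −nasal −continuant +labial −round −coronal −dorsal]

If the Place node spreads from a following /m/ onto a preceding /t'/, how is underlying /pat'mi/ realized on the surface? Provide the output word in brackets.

[pap'mi]

The Place node dominates the terminals [labial], [round], [coronal], [anterior], [distributed], [strident], [dorsal], [high], [back].
After delinking /t'/'s Place and linking /m/'s, the affected terminals become [+labial], [−round], [−coronal], [−dorsal]; [voice], [spread glottis], [constricted glottis], … (outside Place) are retained from /t'/.
Among the inventory, only /p'/ has exactly this specification, giving the surface form [pap'mi].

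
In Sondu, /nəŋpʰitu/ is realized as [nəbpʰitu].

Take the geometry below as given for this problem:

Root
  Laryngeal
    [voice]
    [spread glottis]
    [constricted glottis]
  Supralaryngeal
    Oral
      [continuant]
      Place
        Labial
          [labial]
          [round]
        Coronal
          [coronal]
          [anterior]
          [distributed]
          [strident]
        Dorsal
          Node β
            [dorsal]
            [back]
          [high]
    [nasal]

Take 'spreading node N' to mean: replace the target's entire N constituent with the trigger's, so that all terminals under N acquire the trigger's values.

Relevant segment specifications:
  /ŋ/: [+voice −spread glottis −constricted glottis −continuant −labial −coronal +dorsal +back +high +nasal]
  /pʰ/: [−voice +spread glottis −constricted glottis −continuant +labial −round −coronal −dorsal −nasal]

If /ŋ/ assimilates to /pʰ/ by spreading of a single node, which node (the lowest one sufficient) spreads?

The alternation /ŋ/ → [b] changes [nasal], [labial], [round], [dorsal], [high], [back] and nothing else.
The smallest constituent containing every changed terminal is Supralaryngeal — each of its daughters lacks at least one of the affected features.
If Supralaryngeal spreads, every terminal under it takes /pʰ/'s value, producing [b] as observed.
Had Root spread, [voice], [spread glottis] would have taken /pʰ/'s values; they stay as in /ŋ/, confirming the spreading constituent is exactly Supralaryngeal.

Supralaryngeal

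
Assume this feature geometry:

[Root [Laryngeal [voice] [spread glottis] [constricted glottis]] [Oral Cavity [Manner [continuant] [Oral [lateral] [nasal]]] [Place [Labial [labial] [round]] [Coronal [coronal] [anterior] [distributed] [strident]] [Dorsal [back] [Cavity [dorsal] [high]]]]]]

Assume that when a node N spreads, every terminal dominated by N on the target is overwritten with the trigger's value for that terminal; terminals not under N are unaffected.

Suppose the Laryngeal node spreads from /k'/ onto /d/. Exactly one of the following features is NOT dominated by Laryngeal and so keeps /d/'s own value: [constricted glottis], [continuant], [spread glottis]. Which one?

[continuant]

The terminals dominated by Laryngeal are [voice], [spread glottis], [constricted glottis].
Of the listed options, [spread glottis], [constricted glottis] are among these and would be overwritten by spreading Laryngeal.
[continuant] is not within the Laryngeal subtree (it hangs from Manner), so /d/'s [continuant] value survives.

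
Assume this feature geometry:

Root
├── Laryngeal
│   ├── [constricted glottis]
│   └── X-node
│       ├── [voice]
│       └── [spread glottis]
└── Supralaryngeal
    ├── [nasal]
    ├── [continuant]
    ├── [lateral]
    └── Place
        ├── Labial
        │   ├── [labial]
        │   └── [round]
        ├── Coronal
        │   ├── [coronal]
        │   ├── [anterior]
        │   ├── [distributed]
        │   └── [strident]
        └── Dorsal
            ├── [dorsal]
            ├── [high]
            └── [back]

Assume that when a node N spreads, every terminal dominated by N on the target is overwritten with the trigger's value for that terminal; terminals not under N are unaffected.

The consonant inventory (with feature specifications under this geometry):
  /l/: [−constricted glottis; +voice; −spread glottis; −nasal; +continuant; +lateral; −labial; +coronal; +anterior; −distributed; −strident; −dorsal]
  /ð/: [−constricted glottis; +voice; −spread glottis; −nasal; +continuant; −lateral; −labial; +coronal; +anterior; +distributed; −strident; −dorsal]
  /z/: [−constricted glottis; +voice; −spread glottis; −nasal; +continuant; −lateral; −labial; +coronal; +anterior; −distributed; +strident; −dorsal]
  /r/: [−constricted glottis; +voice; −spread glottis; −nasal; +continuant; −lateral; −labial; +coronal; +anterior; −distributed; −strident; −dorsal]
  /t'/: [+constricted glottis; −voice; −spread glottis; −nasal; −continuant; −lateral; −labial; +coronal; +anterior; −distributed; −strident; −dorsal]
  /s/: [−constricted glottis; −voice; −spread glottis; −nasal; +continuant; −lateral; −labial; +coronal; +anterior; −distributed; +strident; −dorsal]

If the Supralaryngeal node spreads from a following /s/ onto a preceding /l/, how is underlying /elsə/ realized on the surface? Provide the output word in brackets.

[ezsə]

Terminals under Supralaryngeal in this geometry: [nasal], [continuant], [lateral], [labial], [round], [coronal], [anterior], [distributed], [strident], [dorsal], [high], [back].
After delinking /l/'s Supralaryngeal and linking /s/'s, the affected terminals become [−nasal], [+continuant], [−lateral], [−labial], [+coronal], [+anterior], [−distributed], [+strident], [−dorsal]; [constricted glottis], [voice], [spread glottis] (outside Supralaryngeal) are retained from /l/.
The resulting bundle matches /z/ in the inventory; substituting it for /l/ gives [ezsə].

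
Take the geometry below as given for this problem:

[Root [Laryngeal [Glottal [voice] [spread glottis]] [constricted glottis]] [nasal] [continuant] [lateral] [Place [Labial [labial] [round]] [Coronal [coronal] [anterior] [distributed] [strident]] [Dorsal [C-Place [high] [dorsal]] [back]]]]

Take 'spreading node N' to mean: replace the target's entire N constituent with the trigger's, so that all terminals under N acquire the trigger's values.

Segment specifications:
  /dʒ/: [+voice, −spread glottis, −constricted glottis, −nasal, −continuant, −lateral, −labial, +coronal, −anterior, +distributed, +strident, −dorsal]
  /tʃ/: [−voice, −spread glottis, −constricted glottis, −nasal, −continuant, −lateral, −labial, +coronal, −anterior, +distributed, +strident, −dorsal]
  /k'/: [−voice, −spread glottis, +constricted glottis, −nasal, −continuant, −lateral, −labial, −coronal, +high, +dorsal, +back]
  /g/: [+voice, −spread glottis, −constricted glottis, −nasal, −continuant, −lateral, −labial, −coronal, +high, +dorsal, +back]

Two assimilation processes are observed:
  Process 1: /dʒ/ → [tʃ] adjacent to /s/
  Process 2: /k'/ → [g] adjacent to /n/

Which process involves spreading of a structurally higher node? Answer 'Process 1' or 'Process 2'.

Process 1: the feature that changes is [voice]; the minimal node is [voice] (depth 3).
In Process 2, [voice], [constricted glottis] change, so the minimal spreading node is Laryngeal at depth 1.
Laryngeal (depth 1) sits above [voice] (depth 3), making Process 2 the one with the higher spreading node.

Process 2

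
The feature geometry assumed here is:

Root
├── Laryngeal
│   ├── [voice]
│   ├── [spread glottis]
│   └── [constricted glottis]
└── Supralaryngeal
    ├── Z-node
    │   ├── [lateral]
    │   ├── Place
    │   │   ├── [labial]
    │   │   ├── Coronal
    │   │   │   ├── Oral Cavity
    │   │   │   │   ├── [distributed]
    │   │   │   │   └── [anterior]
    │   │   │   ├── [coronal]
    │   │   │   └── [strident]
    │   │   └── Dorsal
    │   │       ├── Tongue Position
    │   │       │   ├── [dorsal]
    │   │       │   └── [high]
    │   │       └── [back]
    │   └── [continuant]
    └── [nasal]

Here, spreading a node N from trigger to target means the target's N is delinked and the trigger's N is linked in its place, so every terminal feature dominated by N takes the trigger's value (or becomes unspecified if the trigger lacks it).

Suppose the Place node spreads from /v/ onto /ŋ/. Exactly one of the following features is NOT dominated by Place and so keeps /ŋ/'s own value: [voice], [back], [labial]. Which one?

[voice]

Under this geometry, Place contains [labial], [distributed], [anterior], [coronal], [strident], [dorsal], [high], [back].
Of the listed options, [labial], [back] are among these and would be overwritten by spreading Place.
[voice] is not within the Place subtree (it hangs from Laryngeal), so /ŋ/'s [voice] value survives.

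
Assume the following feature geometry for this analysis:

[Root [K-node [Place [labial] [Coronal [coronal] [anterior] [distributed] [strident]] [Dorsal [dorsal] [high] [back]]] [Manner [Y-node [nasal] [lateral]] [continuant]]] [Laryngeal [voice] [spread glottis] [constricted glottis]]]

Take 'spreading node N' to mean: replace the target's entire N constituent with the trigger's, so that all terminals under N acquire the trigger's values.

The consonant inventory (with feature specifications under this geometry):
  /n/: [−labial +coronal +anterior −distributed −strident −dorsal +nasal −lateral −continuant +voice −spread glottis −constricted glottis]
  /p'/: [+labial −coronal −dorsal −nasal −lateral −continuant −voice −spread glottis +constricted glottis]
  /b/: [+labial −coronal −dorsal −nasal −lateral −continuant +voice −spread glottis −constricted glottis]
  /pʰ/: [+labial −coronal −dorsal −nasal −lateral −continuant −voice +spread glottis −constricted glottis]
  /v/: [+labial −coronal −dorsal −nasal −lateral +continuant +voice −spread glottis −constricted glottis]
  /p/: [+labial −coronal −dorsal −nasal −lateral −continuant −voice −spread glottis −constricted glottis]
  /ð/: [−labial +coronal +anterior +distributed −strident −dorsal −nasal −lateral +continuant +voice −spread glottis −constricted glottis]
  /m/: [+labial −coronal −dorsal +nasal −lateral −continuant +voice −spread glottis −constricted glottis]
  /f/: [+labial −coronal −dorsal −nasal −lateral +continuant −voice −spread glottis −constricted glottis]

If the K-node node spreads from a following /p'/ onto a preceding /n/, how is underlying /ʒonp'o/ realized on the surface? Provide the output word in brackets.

Terminals under K-node in this geometry: [labial], [coronal], [anterior], [distributed], [strident], [dorsal], [high], [back], [nasal], [lateral], [continuant].
The target acquires /p'/'s values for everything under K-node — [+labial], [−coronal], [−dorsal], [−nasal], [−lateral], [−continuant] — while keeping its own [voice], [spread glottis], [constricted glottis].
Among the inventory, only /b/ has exactly this specification, giving the surface form [ʒobp'o].

[ʒobp'o]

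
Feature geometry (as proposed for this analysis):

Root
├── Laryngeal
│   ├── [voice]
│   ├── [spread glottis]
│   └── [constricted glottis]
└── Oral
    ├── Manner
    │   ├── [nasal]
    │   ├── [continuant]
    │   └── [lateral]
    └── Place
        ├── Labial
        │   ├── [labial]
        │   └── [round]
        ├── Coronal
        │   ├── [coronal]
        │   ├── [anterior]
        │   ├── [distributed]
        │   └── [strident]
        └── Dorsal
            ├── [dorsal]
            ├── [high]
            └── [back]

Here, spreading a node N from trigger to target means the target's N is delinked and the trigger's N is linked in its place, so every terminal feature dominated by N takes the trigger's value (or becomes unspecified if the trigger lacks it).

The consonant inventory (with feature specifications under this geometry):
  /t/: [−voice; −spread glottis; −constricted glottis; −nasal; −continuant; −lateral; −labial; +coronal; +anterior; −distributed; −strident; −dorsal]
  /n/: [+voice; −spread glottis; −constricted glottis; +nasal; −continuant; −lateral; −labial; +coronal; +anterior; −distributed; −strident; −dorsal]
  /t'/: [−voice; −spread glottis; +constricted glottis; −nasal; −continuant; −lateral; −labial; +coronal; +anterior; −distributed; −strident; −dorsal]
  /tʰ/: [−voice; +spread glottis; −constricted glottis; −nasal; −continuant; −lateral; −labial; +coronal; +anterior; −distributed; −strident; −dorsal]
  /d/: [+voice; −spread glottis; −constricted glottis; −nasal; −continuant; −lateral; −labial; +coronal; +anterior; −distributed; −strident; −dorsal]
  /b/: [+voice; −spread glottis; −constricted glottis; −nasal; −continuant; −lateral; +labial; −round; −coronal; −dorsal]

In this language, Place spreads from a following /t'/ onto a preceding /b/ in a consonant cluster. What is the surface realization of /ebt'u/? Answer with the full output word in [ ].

[edt'u]

The Place node dominates the terminals [labial], [round], [coronal], [anterior], [distributed], [strident], [dorsal], [high], [back].
Spreading Place from /t'/ onto /b/ replaces those values with /t'/'s: [−labial], [+coronal], [+anterior], [−distributed], [−strident], [−dorsal]. Features outside Place ([voice], [spread glottis], [constricted glottis], …) stay as in /b/.
This feature bundle is that of [d], so /ebt'u/ surfaces as [edt'u].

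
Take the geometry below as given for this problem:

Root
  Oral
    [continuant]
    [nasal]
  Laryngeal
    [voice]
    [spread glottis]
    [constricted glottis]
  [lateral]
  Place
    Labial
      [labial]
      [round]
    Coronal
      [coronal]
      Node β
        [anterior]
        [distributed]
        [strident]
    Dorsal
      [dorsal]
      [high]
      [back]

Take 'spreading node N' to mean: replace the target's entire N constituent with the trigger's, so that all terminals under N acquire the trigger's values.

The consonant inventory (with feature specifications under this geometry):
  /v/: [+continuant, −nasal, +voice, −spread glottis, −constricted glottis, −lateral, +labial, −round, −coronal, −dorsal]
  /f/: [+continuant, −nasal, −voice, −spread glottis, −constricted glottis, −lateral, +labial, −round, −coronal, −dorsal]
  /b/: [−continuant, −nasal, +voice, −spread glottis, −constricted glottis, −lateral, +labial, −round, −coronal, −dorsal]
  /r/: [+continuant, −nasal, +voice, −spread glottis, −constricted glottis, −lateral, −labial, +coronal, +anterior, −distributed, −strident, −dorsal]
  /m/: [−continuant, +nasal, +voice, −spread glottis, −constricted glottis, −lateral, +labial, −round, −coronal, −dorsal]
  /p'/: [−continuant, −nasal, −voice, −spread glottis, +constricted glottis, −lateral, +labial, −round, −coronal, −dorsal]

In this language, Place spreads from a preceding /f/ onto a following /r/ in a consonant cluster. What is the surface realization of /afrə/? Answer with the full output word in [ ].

Terminals under Place in this geometry: [labial], [round], [coronal], [anterior], [distributed], [strident], [dorsal], [high], [back].
After delinking /r/'s Place and linking /f/'s, the affected terminals become [+labial], [−round], [−coronal], [−dorsal]; [continuant], [nasal], [voice], … (outside Place) are retained from /r/.
The resulting bundle matches /v/ in the inventory; substituting it for /r/ gives [afvə].

[afvə]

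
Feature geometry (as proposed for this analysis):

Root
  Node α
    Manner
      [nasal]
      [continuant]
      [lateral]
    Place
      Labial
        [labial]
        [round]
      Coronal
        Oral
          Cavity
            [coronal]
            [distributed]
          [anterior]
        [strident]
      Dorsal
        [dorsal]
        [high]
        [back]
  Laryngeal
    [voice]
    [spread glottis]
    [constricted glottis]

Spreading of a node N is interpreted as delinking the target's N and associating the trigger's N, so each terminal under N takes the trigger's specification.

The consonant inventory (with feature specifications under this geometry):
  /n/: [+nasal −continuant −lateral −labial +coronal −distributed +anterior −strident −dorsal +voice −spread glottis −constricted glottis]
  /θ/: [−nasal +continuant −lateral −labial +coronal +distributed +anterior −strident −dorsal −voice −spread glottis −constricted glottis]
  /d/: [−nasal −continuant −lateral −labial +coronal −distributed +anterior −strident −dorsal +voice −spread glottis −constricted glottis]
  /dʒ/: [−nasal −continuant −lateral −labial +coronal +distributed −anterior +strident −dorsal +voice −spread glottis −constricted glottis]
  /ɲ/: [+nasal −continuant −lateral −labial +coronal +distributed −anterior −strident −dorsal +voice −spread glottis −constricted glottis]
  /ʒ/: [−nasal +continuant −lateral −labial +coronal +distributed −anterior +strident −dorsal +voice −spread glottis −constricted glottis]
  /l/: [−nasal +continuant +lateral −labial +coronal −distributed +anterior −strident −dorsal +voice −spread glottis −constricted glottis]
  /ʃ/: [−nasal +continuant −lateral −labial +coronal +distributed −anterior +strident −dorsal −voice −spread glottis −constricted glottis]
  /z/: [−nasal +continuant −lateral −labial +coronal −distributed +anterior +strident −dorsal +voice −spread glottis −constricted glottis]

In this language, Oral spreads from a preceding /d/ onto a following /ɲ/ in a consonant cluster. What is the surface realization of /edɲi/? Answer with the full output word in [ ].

The Oral node dominates the terminals [coronal], [distributed], [anterior].
After delinking /ɲ/'s Oral and linking /d/'s, the affected terminals become [+coronal], [−distributed], [+anterior]; [nasal], [continuant], [lateral], … (outside Oral) are retained from /ɲ/.
The resulting bundle matches /n/ in the inventory; substituting it for /ɲ/ gives [edni].

[edni]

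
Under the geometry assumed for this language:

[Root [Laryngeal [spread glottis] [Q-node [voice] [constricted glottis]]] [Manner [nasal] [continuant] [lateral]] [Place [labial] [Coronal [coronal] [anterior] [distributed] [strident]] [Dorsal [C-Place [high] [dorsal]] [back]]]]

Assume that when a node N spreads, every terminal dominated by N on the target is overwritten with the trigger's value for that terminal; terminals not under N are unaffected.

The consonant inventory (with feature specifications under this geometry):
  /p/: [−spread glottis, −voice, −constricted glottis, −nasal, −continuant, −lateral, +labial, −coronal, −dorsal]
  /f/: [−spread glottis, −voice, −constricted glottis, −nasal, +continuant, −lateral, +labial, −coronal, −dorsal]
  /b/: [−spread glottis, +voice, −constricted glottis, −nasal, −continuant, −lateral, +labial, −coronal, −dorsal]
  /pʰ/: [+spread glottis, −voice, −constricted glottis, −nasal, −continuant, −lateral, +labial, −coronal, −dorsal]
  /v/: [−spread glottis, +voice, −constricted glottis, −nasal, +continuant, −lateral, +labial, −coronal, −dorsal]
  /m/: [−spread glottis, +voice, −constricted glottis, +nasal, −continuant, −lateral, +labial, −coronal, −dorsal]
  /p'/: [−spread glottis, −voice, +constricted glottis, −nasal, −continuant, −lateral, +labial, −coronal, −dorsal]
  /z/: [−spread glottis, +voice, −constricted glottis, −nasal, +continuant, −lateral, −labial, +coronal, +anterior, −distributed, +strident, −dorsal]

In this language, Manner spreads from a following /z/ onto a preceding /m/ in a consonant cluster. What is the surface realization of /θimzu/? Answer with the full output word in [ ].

[θivzu]

Terminals under Manner in this geometry: [nasal], [continuant], [lateral].
The target acquires /z/'s values for everything under Manner — [−nasal], [+continuant], [−lateral] — while keeping its own [spread glottis], [voice], [constricted glottis], ….
This feature bundle is that of [v], so /θimzu/ surfaces as [θivzu].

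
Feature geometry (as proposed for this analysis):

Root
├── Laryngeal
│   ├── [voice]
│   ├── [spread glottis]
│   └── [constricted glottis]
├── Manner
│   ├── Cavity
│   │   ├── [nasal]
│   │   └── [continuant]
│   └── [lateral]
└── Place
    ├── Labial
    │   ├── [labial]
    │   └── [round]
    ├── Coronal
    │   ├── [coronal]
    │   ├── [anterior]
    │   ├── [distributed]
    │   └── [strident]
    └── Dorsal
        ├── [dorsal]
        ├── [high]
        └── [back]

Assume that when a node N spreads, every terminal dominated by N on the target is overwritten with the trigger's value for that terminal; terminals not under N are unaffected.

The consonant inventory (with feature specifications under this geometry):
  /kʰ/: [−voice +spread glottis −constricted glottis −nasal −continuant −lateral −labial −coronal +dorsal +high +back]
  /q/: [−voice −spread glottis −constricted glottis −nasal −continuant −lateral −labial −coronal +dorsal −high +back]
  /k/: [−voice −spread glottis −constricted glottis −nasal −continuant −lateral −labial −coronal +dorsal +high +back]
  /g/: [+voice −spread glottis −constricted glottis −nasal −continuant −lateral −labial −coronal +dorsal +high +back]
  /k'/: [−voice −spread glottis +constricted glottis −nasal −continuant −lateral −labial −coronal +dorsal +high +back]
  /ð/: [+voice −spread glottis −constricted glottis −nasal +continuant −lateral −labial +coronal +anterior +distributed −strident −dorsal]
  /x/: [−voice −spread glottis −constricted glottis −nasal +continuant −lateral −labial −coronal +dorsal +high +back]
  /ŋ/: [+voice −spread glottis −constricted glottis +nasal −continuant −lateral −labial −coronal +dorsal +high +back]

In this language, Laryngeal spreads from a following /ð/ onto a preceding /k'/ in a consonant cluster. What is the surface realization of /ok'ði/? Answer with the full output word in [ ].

The Laryngeal node dominates the terminals [voice], [spread glottis], [constricted glottis].
After delinking /k'/'s Laryngeal and linking /ð/'s, the affected terminals become [+voice], [−spread glottis], [−constricted glottis]; [nasal], [continuant], [lateral], … (outside Laryngeal) are retained from /k'/.
The resulting bundle matches /g/ in the inventory; substituting it for /k'/ gives [ogði].

[ogði]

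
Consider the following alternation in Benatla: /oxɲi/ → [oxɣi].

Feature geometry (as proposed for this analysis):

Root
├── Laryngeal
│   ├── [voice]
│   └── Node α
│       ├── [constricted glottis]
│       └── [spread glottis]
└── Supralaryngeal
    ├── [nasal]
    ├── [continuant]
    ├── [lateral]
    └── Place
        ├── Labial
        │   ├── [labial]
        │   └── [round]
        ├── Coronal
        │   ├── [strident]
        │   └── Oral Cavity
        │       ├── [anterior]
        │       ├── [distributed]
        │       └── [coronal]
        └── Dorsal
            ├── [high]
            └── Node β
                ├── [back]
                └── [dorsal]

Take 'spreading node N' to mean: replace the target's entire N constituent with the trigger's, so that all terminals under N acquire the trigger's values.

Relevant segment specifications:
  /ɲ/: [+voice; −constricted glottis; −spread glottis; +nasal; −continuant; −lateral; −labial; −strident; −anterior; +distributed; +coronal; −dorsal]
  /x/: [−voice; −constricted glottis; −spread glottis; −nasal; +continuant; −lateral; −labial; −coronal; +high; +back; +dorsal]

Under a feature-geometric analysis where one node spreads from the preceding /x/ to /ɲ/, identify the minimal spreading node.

/ɲ/ and [ɣ] differ in [nasal], [continuant], [coronal], [anterior], [distributed], [strident], [dorsal], [high], [back]; every other specified feature is identical.
In this geometry the lowest node dominating all of them is Supralaryngeal: every daughter of Supralaryngeal dominates only a proper subset, so no lower node suffices.
Delinking /ɲ/'s Supralaryngeal and associating /x/'s Supralaryngeal gives precisely the feature bundle of [ɣ].
Since [voice] is preserved even though /x/ disagrees there, no node above Supralaryngeal spread.

Supralaryngeal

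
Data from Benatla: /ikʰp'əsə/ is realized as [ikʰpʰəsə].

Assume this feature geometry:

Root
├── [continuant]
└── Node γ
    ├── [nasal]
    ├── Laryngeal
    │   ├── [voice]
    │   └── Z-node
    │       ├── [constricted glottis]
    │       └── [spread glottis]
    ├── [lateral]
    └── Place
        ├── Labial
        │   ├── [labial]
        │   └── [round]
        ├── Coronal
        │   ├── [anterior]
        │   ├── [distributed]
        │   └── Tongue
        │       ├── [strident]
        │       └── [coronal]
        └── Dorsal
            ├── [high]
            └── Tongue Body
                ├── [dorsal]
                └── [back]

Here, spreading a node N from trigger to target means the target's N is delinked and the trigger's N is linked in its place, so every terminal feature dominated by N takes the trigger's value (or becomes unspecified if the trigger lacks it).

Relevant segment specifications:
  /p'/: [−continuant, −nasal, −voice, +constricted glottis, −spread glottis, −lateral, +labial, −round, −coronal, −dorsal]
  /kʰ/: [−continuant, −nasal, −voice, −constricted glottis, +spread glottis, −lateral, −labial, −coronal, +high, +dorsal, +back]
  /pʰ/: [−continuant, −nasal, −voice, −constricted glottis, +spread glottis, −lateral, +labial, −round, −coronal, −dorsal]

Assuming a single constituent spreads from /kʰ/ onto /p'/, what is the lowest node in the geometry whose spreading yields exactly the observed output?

Z-node

The alternation /p'/ → [pʰ] changes [spread glottis], [constricted glottis] and nothing else.
Tracing each changed feature up the tree, the paths first meet at Z-node; any lower node misses at least one of them.
If Z-node spreads, every terminal under it takes /kʰ/'s value, producing [pʰ] as observed.
[labial], [dorsal] stay as in /p'/ although /kʰ/ differs there, so no node dominating them spread; among the remaining candidates Z-node is the lowest that derives the output.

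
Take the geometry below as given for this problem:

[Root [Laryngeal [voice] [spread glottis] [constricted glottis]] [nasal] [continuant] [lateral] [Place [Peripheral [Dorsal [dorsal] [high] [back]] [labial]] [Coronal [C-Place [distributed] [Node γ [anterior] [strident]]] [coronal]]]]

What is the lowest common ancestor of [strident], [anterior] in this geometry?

Node γ

[strident]: Root > Place > Coronal > C-Place > Node γ > [strident].
[anterior]: Root > Place > Coronal > C-Place > Node γ > [anterior].
Node γ is the lowest common ancestor — every listed feature sits under it, and no single subconstituent of Node γ covers them all.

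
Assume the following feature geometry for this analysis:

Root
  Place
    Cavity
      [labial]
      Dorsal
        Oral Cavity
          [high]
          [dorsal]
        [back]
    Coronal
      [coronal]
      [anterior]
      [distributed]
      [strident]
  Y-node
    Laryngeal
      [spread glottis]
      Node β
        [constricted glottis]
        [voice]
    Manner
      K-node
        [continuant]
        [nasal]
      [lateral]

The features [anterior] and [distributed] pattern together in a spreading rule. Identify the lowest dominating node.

Coronal

[anterior] is immediately dominated by Coronal.
[distributed] is immediately dominated by Coronal.
The lowest node appearing on every path is Coronal; each proper daughter of Coronal fails to dominate at least one of the listed features.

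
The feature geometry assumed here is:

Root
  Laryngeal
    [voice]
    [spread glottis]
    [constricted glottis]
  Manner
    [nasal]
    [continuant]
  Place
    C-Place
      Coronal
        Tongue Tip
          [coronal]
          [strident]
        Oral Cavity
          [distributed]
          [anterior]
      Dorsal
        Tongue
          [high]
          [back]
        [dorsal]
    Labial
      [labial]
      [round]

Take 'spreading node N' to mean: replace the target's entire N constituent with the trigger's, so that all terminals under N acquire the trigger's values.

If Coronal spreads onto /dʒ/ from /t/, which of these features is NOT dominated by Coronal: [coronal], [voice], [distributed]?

Under this geometry, Coronal contains [coronal], [strident], [distributed], [anterior].
Spreading Coronal replaces [coronal], [distributed] with the trigger's values, since each sits inside the Coronal constituent.
But [voice] is a dependent of Laryngeal, outside Coronal; it is therefore untouched by the spreading.

[voice]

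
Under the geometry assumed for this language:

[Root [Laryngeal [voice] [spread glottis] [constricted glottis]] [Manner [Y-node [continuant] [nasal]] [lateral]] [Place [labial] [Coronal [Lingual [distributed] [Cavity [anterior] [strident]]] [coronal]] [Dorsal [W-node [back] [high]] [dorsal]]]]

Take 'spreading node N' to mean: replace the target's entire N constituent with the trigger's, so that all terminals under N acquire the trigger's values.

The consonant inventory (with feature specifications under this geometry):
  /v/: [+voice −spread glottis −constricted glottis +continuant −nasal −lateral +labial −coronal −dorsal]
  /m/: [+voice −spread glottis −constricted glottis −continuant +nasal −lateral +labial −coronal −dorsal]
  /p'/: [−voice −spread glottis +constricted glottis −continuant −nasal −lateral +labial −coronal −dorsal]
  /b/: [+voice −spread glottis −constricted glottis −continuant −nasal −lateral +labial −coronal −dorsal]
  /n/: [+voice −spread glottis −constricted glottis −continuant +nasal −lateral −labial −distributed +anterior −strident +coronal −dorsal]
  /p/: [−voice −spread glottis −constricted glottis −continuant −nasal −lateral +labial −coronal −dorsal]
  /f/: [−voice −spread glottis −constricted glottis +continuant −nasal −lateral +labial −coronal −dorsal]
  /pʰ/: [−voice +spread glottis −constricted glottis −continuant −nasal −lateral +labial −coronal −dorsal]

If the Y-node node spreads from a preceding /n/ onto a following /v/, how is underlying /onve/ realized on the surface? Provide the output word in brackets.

Terminals under Y-node in this geometry: [continuant], [nasal].
Spreading Y-node from /n/ onto /v/ replaces those values with /n/'s: [−continuant], [+nasal]. Features outside Y-node ([voice], [spread glottis], [constricted glottis], …) stay as in /v/.
The resulting bundle matches /m/ in the inventory; substituting it for /v/ gives [onme].

[onme]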